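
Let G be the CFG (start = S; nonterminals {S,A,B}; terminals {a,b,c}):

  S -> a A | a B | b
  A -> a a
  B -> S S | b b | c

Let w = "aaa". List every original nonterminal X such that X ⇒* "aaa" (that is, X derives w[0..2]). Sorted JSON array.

Convert to CNF:
  S -> T0 A | T0 B | b
  A -> T0 T0
  B -> S S | T1 T1 | c
  T0 -> a
  T1 -> b

CYK fill (cells [i..j] with 0 ≤ i ≤ j ≤ 2 only):
  [0..0]={T0}  "a"  orig:{}
  [1..1]={T0}  "a"  orig:{}
  [2..2]={T0}  "a"  orig:{}
  [0..1]={A}  "aa"
  [1..2]={A}  "aa"
  [0..2]={S}  "aaa"

Original NTs in T[0,2] deriving "aaa": ["S"]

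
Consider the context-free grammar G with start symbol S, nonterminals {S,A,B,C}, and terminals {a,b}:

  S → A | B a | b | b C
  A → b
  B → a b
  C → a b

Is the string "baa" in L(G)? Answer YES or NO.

Convert to CNF:
  S -> B T0 | T1 C | b
  A -> b
  B -> T0 T1
  C -> T0 T1
  T0 -> a
  T1 -> b

CYK table (by increasing span):
  cell(0,0) b: {A,S,T1}  orig:{A,S}
  cell(1,1) a: {T0}  orig:{}
  cell(2,2) a: {T0}  orig:{}
  cell(0,1) ba: ∅
  cell(1,2) aa: ∅
  cell(0,2) baa: ∅

S ∉ T[0,2] ⇒ NO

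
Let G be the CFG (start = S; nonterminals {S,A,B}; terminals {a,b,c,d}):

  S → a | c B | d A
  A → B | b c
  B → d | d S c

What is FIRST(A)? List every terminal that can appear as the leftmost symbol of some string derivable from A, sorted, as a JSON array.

FIRST iteration:
round 1:
  A via A→b c: +{b}
  B via B→d: +{d}
  S via S→a: +{a}
  S via S→c B: +{c}
  S via S→d A: +{d}
  FIRST[S]={a,c,d}  FIRST[A]={b}  FIRST[B]={d}
round 2:
  A via A→B: +{d}
  FIRST[S]={a,c,d}  FIRST[A]={b,d}  FIRST[B]={d}
round 3: (stable)
  FIRST[S]={a,c,d}  FIRST[A]={b,d}  FIRST[B]={d}

FIRST(A) = ["b", "d"]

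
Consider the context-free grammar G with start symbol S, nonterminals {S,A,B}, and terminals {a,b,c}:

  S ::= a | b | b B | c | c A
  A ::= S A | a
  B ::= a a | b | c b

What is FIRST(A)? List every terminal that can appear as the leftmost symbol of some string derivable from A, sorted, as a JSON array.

FIRST sets, iterate to fixpoint:
[1]
  A via A→a: +{a}
  B via B→a a: +{a}
  B via B→b: +{b}
  B via B→c b: +{c}
  S via S→a: +{a}
  S via S→b: +{b}
  S via S→c: +{c}
  FIRST(S)={a,b,c}  FIRST(A)={a}  FIRST(B)={a,b,c}
[2]
  A via A→S A: +{b,c}
  FIRST(S)={a,b,c}  FIRST(A)={a,b,c}  FIRST(B)={a,b,c}
[3] done
  FIRST(S)={a,b,c}  FIRST(A)={a,b,c}  FIRST(B)={a,b,c}

FIRST(A) = ["a", "b", "c"]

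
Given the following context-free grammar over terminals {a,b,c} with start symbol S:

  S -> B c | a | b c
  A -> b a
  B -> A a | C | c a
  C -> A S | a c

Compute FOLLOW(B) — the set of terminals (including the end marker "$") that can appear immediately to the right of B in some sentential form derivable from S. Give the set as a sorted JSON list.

FIRST sets, iterate to fixpoint:
round 1:
  A via A→b a: +{b}
  B via B→A a: +{b}
  B via B→c a: +{c}
  C via C→A S: +{b}
  C via C→a c: +{a}
  S via S→B c: +{b,c}
  S via S→a: +{a}
  FIRST[S]={a,b,c}  FIRST[A]={b}  FIRST[B]={b,c}  FIRST[C]={a,b}
round 2:
  B via B→C: +{a}
  FIRST[S]={a,b,c}  FIRST[A]={b}  FIRST[B]={a,b,c}  FIRST[C]={a,b}
round 3: done
  FIRST[S]={a,b,c}  FIRST[A]={b}  FIRST[B]={a,b,c}  FIRST[C]={a,b}

Compute FOLLOW by fixpoint:
FOLLOW(S) := {$}
[1]
  B→A a: FOLLOW(A) ⊇ FIRST(a) = {a}; new: +{a}
  C→A S: FOLLOW(A) ⊇ FIRST(S) = {a,b,c}; new: +{b,c}
  S→B c: FOLLOW(B) ⊇ FIRST(c) = {c}; new: +{c}
  S: {$}  A: {a,b,c}  B: {c}  C: {}
[2]
  B→C: FOLLOW(C) ⊇ FOLLOW(B) ⊇ {c}; new: +{c}
  C→A S: FOLLOW(S) ⊇ FOLLOW(C) ⊇ {c}; new: +{c}
  S: {$,c}  A: {a,b,c}  B: {c}  C: {c}
[3] (no change)
  S: {$,c}  A: {a,b,c}  B: {c}  C: {c}

FOLLOW(B) = ["c"]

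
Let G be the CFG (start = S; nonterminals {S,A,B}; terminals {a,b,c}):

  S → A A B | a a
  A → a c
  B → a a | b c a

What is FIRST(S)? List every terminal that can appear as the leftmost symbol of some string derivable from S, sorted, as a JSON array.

FIRST iteration:
round 1:
  A via A→a c: +{a}
  B via B→a a: +{a}
  B via B→b c a: +{b}
  S via S→A A B: +{a}
  FIRST(S)={a}  FIRST(A)={a}  FIRST(B)={a,b}
round 2: done
  FIRST(S)={a}  FIRST(A)={a}  FIRST(B)={a,b}

FIRST(S) = ["a"]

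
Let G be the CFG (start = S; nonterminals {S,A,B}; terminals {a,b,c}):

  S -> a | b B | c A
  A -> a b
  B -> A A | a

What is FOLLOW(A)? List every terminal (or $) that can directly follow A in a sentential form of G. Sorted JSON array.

FIRST iteration:
round 1:
  A via A→a b: +{a}
  B via B→A A: +{a}
  S via S→a: +{a}
  S via S→b B: +{b}
  S via S→c A: +{c}
  FIRST[S]={a,b,c}  FIRST[A]={a}  FIRST[B]={a}
round 2: done
  FIRST[S]={a,b,c}  FIRST[A]={a}  FIRST[B]={a}

FOLLOW sets:
initialize: $ ∈ FOLLOW(S)
iter 1:
  B→A A: FOLLOW(A) ⊇ FIRST(A) = {a}; new: +{a}
  S→b B: FOLLOW(B) ⊇ FOLLOW(S) ⊇ {$}; new: +{$}
  S→c A: FOLLOW(A) ⊇ FOLLOW(S) ⊇ {$}; new: +{$}
  FOLLOW(S)={$}  FOLLOW(A)={$,a}  FOLLOW(B)={$}
iter 2: (stable)
  FOLLOW(S)={$}  FOLLOW(A)={$,a}  FOLLOW(B)={$}

FOLLOW(A) = ["$", "a"]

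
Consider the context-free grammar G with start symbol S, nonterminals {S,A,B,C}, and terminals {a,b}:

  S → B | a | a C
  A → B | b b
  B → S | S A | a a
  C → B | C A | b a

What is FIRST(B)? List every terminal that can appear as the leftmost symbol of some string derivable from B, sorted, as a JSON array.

FIRST sets, iterate to fixpoint:
round 1:
  A via A→b b: +{b}
  B via B→a a: +{a}
  C via C→B: +{a}
  C via C→b a: +{b}
  S via S→B: +{a}
  S: {a}  A: {b}  B: {a}  C: {a,b}
round 2:
  A via A→B: +{a}
  S: {a}  A: {a,b}  B: {a}  C: {a,b}
round 3: (no change)
  S: {a}  A: {a,b}  B: {a}  C: {a,b}

FIRST(B) = ["a"]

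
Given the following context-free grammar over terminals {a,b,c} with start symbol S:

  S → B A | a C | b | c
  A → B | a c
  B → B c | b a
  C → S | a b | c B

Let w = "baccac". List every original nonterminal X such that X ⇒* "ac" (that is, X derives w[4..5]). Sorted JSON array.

CNF form of G:
  S -> B A | T1 C | b | c
  A -> B T0 | T1 T0 | T2 T1
  B -> B T0 | T2 T1
  C -> B A | T0 B | T1 C | T1 T2 | b | c
  T0 -> c
  T1 -> a
  T2 -> b

Fill CYK table bottom-up, restricted to cells inside w[4..5]:
  cell(4,4) a: {T1}  orig:{}
  cell(5,5) c: {C,S,T0}  orig:{C,S}
  cell(4,5) ac: {A,C,S}

Original NTs in T[4,5] deriving "ac": ["A", "C", "S"]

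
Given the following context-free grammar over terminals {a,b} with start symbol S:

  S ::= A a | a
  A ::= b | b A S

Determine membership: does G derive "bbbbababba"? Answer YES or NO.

Convert to CNF:
  S -> A T1 | a
  A -> T0 X2 | b
  T0 -> b
  T1 -> a
  X2 -> A S

CYK fill:
  T[0,0] 'b' = {A,T0}  orig:{A}
  T[1,1] 'b' = {A,T0}  orig:{A}
  T[2,2] 'b' = {A,T0}  orig:{A}
  T[3,3] 'b' = {A,T0}  orig:{A}
  T[4,4] 'a' = {S,T1}  orig:{S}
  T[5,5] 'b' = {A,T0}  orig:{A}
  T[6,6] 'a' = {S,T1}  orig:{S}
  T[7,7] 'b' = {A,T0}  orig:{A}
  T[8,8] 'b' = {A,T0}  orig:{A}
  T[9,9] 'a' = {S,T1}  orig:{S}
  T[0,1] 'bb' = ∅
  T[1,2] 'bb' = ∅
  T[2,3] 'bb' = ∅
  T[3,4] 'ba' = {S,X2}  orig:{S}
  T[4,5] 'ab' = ∅
  T[5,6] 'ba' = {S,X2}  orig:{S}
  T[6,7] 'ab' = ∅
  T[7,8] 'bb' = ∅
  T[8,9] 'ba' = {S,X2}  orig:{S}
  T[0,2] 'bbb' = ∅
  T[1,3] 'bbb' = ∅
  T[2,4] 'bba' = {A,X2}  orig:{A}
  T[3,5] 'bab' = ∅
  T[4,6] 'aba' = ∅
  T[5,7] 'bab' = ∅
  T[6,8] 'abb' = ∅
  T[7,9] 'bba' = {A,X2}  orig:{A}
  T[0,3] 'bbbb' = ∅
  T[1,4] 'bbba' = {A}
  T[2,5] 'bbab' = ∅
  T[3,6] 'baba' = ∅
  T[4,7] 'abab' = ∅
  T[5,8] 'babb' = ∅
  T[6,9] 'abba' = ∅
  T[0,4] 'bbbba' = ∅
  T[1,5] 'bbbab' = ∅
  T[2,6] 'bbaba' = {X2}  orig:{}
  T[3,7] 'babab' = ∅
  T[4,8] 'ababb' = ∅
  T[5,9] 'babba' = ∅
  T[0,5] 'bbbbab' = ∅
  T[1,6] 'bbbaba' = {A,X2}  orig:{A}
  T[2,7] 'bbabab' = ∅
  T[3,8] 'bababb' = ∅
  T[4,9] 'ababba' = ∅
  T[0,6] 'bbbbaba' = {A}
  T[1,7] 'bbbabab' = ∅
  T[2,8] 'bbababb' = ∅
  T[3,9] 'bababba' = ∅
  T[0,7] 'bbbbabab' = ∅
  T[1,8] 'bbbababb' = ∅
  T[2,9] 'bbababba' = ∅
  T[0,8] 'bbbbababb' = ∅
  T[1,9] 'bbbababba' = ∅
  T[0,9] 'bbbbababba' = ∅

S ∉ T[0,9] ⇒ NO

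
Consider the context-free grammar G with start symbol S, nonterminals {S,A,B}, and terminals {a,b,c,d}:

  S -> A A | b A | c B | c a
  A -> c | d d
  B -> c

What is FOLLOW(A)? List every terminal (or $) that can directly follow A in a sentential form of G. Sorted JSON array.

FIRST iteration:
[1]
  A via A→c: +{c}
  A via A→d d: +{d}
  B via B→c: +{c}
  S via S→A A: +{c,d}
  S via S→b A: +{b}
  S: {b,c,d}  A: {c,d}  B: {c}
[2] done
  S: {b,c,d}  A: {c,d}  B: {c}

FOLLOW sets:
initialize: $ ∈ FOLLOW(S)
iter 1:
  S→A A: FOLLOW(A) ⊇ FIRST(A) = {c,d}; new: +{c,d}
  S→A A: FOLLOW(A) ⊇ FOLLOW(S) ⊇ {$}; new: +{$}
  S→c B: FOLLOW(B) ⊇ FOLLOW(S) ⊇ {$}; new: +{$}
  FOLLOW[S]={$}  FOLLOW[A]={$,c,d}  FOLLOW[B]={$}
iter 2: done
  FOLLOW[S]={$}  FOLLOW[A]={$,c,d}  FOLLOW[B]={$}

FOLLOW(A) = ["$", "c", "d"]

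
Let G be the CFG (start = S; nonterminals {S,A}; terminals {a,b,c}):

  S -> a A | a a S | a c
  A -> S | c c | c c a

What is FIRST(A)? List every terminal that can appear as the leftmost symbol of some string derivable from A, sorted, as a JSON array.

Compute FIRST by fixpoint:
round 1:
  A via A→c c: +{c}
  S via S→a A: +{a}
  S: {a}  A: {c}
round 2:
  A via A→S: +{a}
  S: {a}  A: {a,c}
round 3: done
  S: {a}  A: {a,c}

FIRST(A) = ["a", "c"]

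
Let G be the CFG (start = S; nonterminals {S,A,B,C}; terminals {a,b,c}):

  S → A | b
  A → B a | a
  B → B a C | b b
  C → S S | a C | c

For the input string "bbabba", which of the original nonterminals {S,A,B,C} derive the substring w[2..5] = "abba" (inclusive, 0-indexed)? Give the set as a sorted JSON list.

Convert to CNF:
  S -> B T0 | a | b
  A -> B T0 | a
  B -> B X2 | T1 T1
  C -> S S | T0 C | c
  T0 -> a
  T1 -> b
  X2 -> T0 C

CYK fill — only the sub-triangle for w[2..5]:
  cell(2,2) a: {A,S,T0}  orig:{A,S}
  cell(3,3) b: {S,T1}  orig:{S}
  cell(4,4) b: {S,T1}  orig:{S}
  cell(5,5) a: {A,S,T0}  orig:{A,S}
  cell(2,3) ab: {C}
  cell(3,4) bb: {B,C}
  cell(4,5) ba: {C}
  cell(2,4) abb: {C,X2}  orig:{C}
  cell(3,5) bba: {A,S}
  cell(2,5) abba: {C}

Original NTs in T[2,5] deriving "abba": ["C"]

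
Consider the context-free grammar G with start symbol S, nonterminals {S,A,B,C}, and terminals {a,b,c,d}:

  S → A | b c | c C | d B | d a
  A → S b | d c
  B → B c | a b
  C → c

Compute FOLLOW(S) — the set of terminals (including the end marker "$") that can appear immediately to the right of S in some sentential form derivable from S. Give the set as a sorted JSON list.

FIRST sets, iterate to fixpoint:
round 1:
  A via A→d c: +{d}
  B via B→a b: +{a}
  C via C→c: +{c}
  S via S→A: +{d}
  S via S→b c: +{b}
  S via S→c C: +{c}
  S: {b,c,d}  A: {d}  B: {a}  C: {c}
round 2:
  A via A→S b: +{b,c}
  S: {b,c,d}  A: {b,c,d}  B: {a}  C: {c}
round 3: (stable)
  S: {b,c,d}  A: {b,c,d}  B: {a}  C: {c}

FOLLOW sets:
seed FOLLOW(S) with $
[1]
  A→S b: FOLLOW(S) ⊇ FIRST(b) = {b}; new: +{b}
  B→B c: FOLLOW(B) ⊇ FIRST(c) = {c}; new: +{c}
  S→A: FOLLOW(A) ⊇ FOLLOW(S) ⊇ {$,b}; new: +{$,b}
  S→c C: FOLLOW(C) ⊇ FOLLOW(S) ⊇ {$,b}; new: +{$,b}
  S→d B: FOLLOW(B) ⊇ FOLLOW(S) ⊇ {$,b}; new: +{$,b}
  FOLLOW[S]={$,b}  FOLLOW[A]={$,b}  FOLLOW[B]={$,b,c}  FOLLOW[C]={$,b}
[2] — fixpoint
  FOLLOW[S]={$,b}  FOLLOW[A]={$,b}  FOLLOW[B]={$,b,c}  FOLLOW[C]={$,b}

FOLLOW(S) = ["$", "b"]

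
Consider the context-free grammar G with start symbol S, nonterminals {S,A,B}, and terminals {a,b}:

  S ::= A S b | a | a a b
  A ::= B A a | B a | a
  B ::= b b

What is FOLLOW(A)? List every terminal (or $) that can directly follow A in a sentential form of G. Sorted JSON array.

FIRST iteration:
[1]
  A via A→a: +{a}
  B via B→b b: +{b}
  S via S→A S b: +{a}
  S: {a}  A: {a}  B: {b}
[2]
  A via A→B A a: +{b}
  S via S→A S b: +{b}
  S: {a,b}  A: {a,b}  B: {b}
[3] (no change)
  S: {a,b}  A: {a,b}  B: {b}

FOLLOW sets:
FOLLOW(S) := {$}
[1]
  A→B A a: FOLLOW(B) ⊇ FIRST(A) = {a,b}; new: +{a,b}
  A→B A a: FOLLOW(A) ⊇ FIRST(a) = {a}; new: +{a}
  S→A S b: FOLLOW(A) ⊇ FIRST(S) = {a,b}; new: +{b}
  S→A S b: FOLLOW(S) ⊇ FIRST(b) = {b}; new: +{b}
  FOLLOW[S]={$,b}  FOLLOW[A]={a,b}  FOLLOW[B]={a,b}
[2] done
  FOLLOW[S]={$,b}  FOLLOW[A]={a,b}  FOLLOW[B]={a,b}

FOLLOW(A) = ["a", "b"]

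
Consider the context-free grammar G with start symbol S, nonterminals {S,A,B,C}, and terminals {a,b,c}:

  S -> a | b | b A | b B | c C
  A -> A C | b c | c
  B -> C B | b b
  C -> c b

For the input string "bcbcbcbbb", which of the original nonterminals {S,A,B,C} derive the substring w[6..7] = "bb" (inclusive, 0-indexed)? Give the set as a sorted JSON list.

CNF form of G:
  S -> T0 A | T0 B | T1 C | a | b
  A -> A C | T0 T1 | c
  B -> C B | T0 T0
  C -> T1 T0
  T0 -> b
  T1 -> c

CYK fill, restricted to cells inside w[6..7]:
  T[6,6] 'b' = {S,T0}  orig:{S}
  T[7,7] 'b' = {S,T0}  orig:{S}
  T[6,7] 'bb' = {B}

Original NTs in T[6,7] deriving "bb": ["B"]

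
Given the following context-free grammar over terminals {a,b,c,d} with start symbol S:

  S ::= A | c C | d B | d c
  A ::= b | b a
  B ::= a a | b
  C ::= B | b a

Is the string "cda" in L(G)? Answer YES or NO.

CNF form of G:
  S -> T0 T1 | T2 C | T3 B | T3 T2 | b
  A -> T0 T1 | b
  B -> T1 T1 | b
  C -> T0 T1 | T1 T1 | b
  T0 -> b
  T1 -> a
  T2 -> c
  T3 -> d

Fill CYK table bottom-up:
  [0..0]={T2}  "c"  orig:{}
  [1..1]={T3}  "d"  orig:{}
  [2..2]={T1}  "a"  orig:{}
  [0..1]=∅  "cd"
  [1..2]=∅  "da"
  [0..2]=∅  "cda"

S ∉ T[0,2] ⇒ NO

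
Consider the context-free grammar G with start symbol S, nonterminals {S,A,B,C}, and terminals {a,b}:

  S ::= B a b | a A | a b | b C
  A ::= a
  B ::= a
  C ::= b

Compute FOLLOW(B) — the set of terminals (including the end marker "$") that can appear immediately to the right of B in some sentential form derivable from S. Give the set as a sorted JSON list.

FIRST sets, iterate to fixpoint:
pass 1:
  A via A→a: +{a}
  B via B→a: +{a}
  C via C→b: +{b}
  S via S→B a b: +{a}
  S via S→b C: +{b}
  FIRST[S]={a,b}  FIRST[A]={a}  FIRST[B]={a}  FIRST[C]={b}
pass 2: — fixpoint
  FIRST[S]={a,b}  FIRST[A]={a}  FIRST[B]={a}  FIRST[C]={b}

FOLLOW sets:
FOLLOW(S) := {$}
iter 1:
  S→B a b: FOLLOW(B) ⊇ FIRST(a) = {a}; new: +{a}
  S→a A: FOLLOW(A) ⊇ FOLLOW(S) ⊇ {$}; new: +{$}
  S→b C: FOLLOW(C) ⊇ FOLLOW(S) ⊇ {$}; new: +{$}
  S: {$}  A: {$}  B: {a}  C: {$}
iter 2: (no change)
  S: {$}  A: {$}  B: {a}  C: {$}

FOLLOW(B) = ["a"]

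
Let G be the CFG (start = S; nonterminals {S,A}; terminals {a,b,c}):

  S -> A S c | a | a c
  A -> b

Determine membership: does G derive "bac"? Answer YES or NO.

Convert to CNF:
  S -> A X2 | T1 T0 | a
  A -> b
  T0 -> c
  T1 -> a
  X2 -> S T0

CYK fill:
  [0..0]={A}  "b"
  [1..1]={S,T1}  "a"  orig:{S}
  [2..2]={T0}  "c"  orig:{}
  [0..1]=∅  "ba"
  [1..2]={S,X2}  "ac"  orig:{S}
  [0..2]={S}  "bac"

S ∈ T[0,2] ⇒ YES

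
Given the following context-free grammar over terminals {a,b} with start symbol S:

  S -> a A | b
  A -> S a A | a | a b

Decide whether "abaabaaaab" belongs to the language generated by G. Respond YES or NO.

Convert to CNF:
  S -> T0 A | b
  A -> S X2 | T0 T1 | a
  T0 -> a
  T1 -> b
  X2 -> T0 A

CYK table (by increasing span):
  [0..0]={A,T0}  "a"  orig:{A}
  [1..1]={S,T1}  "b"  orig:{S}
  [2..2]={A,T0}  "a"  orig:{A}
  [3..3]={A,T0}  "a"  orig:{A}
  [4..4]={S,T1}  "b"  orig:{S}
  [5..5]={A,T0}  "a"  orig:{A}
  [6..6]={A,T0}  "a"  orig:{A}
  [7..7]={A,T0}  "a"  orig:{A}
  [8..8]={A,T0}  "a"  orig:{A}
  [9..9]={S,T1}  "b"  orig:{S}
  [0..1]={A}  "ab"
  [1..2]=∅  "ba"
  [2..3]={S,X2}  "aa"  orig:{S}
  [3..4]={A}  "ab"
  [4..5]=∅  "ba"
  [5..6]={S,X2}  "aa"  orig:{S}
  [6..7]={S,X2}  "aa"  orig:{S}
  [7..8]={S,X2}  "aa"  orig:{S}
  [8..9]={A}  "ab"
  [0..2]=∅  "aba"
  [1..3]={A}  "baa"
  [2..4]={S,X2}  "aab"  orig:{S}
  [3..5]=∅  "aba"
  [4..6]={A}  "baa"
  [5..7]=∅  "aaa"
  [6..8]=∅  "aaa"
  [7..9]={S,X2}  "aab"  orig:{S}
  [0..3]={S,X2}  "abaa"  orig:{S}
  [1..4]={A}  "baab"
  [2..5]=∅  "aaba"
  [3..6]={S,X2}  "abaa"  orig:{S}
  [4..7]=∅  "baaa"
  [5..8]={A}  "aaaa"
  [6..9]=∅  "aaab"
  [0..4]={S,X2}  "abaab"  orig:{S}
  [1..5]=∅  "baaba"
  [2..6]={A}  "aabaa"
  [3..7]=∅  "abaaa"
  [4..8]=∅  "baaaa"
  [5..9]={A}  "aaaab"
  [0..5]=∅  "abaaba"
  [1..6]=∅  "baabaa"
  [2..7]=∅  "aabaaa"
  [3..8]={A}  "abaaaa"
  [4..9]=∅  "baaaab"
  [0..6]={A}  "abaabaa"
  [1..7]=∅  "baabaaa"
  [2..8]={S,X2}  "aabaaaa"  orig:{S}
  [3..9]={A}  "abaaaab"
  [0..7]=∅  "abaabaaa"
  [1..8]={A}  "baabaaaa"
  [2..9]={S,X2}  "aabaaaab"  orig:{S}
  [0..8]={S,X2}  "abaabaaaa"  orig:{S}
  [1..9]={A}  "baabaaaab"
  [0..9]={S,X2}  "abaabaaaab"  orig:{S}

S ∈ T[0,9] ⇒ YES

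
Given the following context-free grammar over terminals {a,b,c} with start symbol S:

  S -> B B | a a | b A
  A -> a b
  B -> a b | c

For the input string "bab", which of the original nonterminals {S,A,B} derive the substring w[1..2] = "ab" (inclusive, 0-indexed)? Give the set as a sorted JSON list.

CNF form of G:
  S -> B B | T0 T0 | T1 A
  A -> T0 T1
  B -> T0 T1 | c
  T0 -> a
  T1 -> b

CYK table (by increasing span) — only the sub-triangle for w[1..2]:
  cell(1,1) a: {T0}  orig:{}
  cell(2,2) b: {T1}  orig:{}
  cell(1,2) ab: {A,B}

Original NTs in T[1,2] deriving "ab": ["A", "B"]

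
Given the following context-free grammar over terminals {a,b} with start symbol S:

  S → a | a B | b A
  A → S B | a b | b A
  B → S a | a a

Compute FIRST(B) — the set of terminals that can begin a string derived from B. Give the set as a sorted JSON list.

FIRST sets, iterate to fixpoint:
pass 1:
  A via A→a b: +{a}
  A via A→b A: +{b}
  B via B→a a: +{a}
  S via S→a: +{a}
  S via S→b A: +{b}
  S: {a,b}  A: {a,b}  B: {a}
pass 2:
  B via B→S a: +{b}
  S: {a,b}  A: {a,b}  B: {a,b}
pass 3: (no change)
  S: {a,b}  A: {a,b}  B: {a,b}

FIRST(B) = ["a", "b"]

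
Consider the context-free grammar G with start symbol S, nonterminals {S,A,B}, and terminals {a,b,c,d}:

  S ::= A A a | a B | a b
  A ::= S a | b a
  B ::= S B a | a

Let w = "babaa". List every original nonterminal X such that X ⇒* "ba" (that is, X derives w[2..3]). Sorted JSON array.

CNF form of G:
  S -> A X3 | T0 B | T0 T1
  A -> S T0 | T1 T0
  B -> S X2 | a
  T0 -> a
  T1 -> b
  X2 -> B T0
  X3 -> A T0

CYK fill, restricted to cells inside w[2..3]:
  [2..2]={T1}  "b"  orig:{}
  [3..3]={B,T0}  "a"  orig:{B}
  [2..3]={A}  "ba"

Original NTs in T[2,3] deriving "ba": ["A"]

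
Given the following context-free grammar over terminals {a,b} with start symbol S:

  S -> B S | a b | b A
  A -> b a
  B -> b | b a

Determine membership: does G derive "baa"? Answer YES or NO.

CNF form of G:
  S -> B S | T0 A | T1 T0
  A -> T0 T1
  B -> T0 T1 | b
  T0 -> b
  T1 -> a

CYK table (by increasing span):
  T[0,0] 'b' = {B,T0}  orig:{B}
  T[1,1] 'a' = {T1}  orig:{}
  T[2,2] 'a' = {T1}  orig:{}
  T[0,1] 'ba' = {A,B}
  T[1,2] 'aa' = ∅
  T[0,2] 'baa' = ∅

S ∉ T[0,2] ⇒ NO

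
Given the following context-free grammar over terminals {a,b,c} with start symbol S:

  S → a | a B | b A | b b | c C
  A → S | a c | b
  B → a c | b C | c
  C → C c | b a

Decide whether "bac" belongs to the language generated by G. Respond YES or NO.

Convert to CNF:
  S -> T0 B | T1 C | T2 A | T2 T2 | a
  A -> T0 B | T0 T1 | T1 C | T2 A | T2 T2 | a | b
  B -> T0 T1 | T2 C | c
  C -> C T1 | T2 T0
  T0 -> a
  T1 -> c
  T2 -> b

Fill CYK table bottom-up:
  cell(0,0) b: {A,T2}  orig:{A}
  cell(1,1) a: {A,S,T0}  orig:{A,S}
  cell(2,2) c: {B,T1}  orig:{B}
  cell(0,1) ba: {A,C,S}
  cell(1,2) ac: {A,B,S}
  cell(0,2) bac: {A,C,S}

S ∈ T[0,2] ⇒ YES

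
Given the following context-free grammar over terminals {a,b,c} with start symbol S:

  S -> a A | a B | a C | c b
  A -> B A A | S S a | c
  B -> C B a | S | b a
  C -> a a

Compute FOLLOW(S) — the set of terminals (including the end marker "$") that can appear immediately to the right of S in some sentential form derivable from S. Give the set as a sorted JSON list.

FIRST sets, iterate to fixpoint:
[1]
  A via A→c: +{c}
  B via B→b a: +{b}
  C via C→a a: +{a}
  S via S→a A: +{a}
  S via S→c b: +{c}
  FIRST(S)={a,c}  FIRST(A)={c}  FIRST(B)={b}  FIRST(C)={a}
[2]
  A via A→B A A: +{b}
  A via A→S S a: +{a}
  B via B→C B a: +{a}
  B via B→S: +{c}
  FIRST(S)={a,c}  FIRST(A)={a,b,c}  FIRST(B)={a,b,c}  FIRST(C)={a}
[3] done
  FIRST(S)={a,c}  FIRST(A)={a,b,c}  FIRST(B)={a,b,c}  FIRST(C)={a}

FOLLOW sets:
FOLLOW(S) := {$}
iter 1:
  A→B A A: FOLLOW(B) ⊇ FIRST(A) = {a,b,c}; new: +{a,b,c}
  A→B A A: FOLLOW(A) ⊇ FIRST(A) = {a,b,c}; new: +{a,b,c}
  A→S S a: FOLLOW(S) ⊇ FIRST(S) = {a,c}; new: +{a,c}
  B→C B a: FOLLOW(C) ⊇ FIRST(B) = {a,b,c}; new: +{a,b,c}
  B→S: FOLLOW(S) ⊇ FOLLOW(B) ⊇ {a,b,c}; new: +{b}
  S→a A: FOLLOW(A) ⊇ FOLLOW(S) ⊇ {$,a,b,c}; new: +{$}
  S→a B: FOLLOW(B) ⊇ FOLLOW(S) ⊇ {$,a,b,c}; new: +{$}
  S→a C: FOLLOW(C) ⊇ FOLLOW(S) ⊇ {$,a,b,c}; new: +{$}
  FOLLOW[S]={$,a,b,c}  FOLLOW[A]={$,a,b,c}  FOLLOW[B]={$,a,b,c}  FOLLOW[C]={$,a,b,c}
iter 2: (no change)
  FOLLOW[S]={$,a,b,c}  FOLLOW[A]={$,a,b,c}  FOLLOW[B]={$,a,b,c}  FOLLOW[C]={$,a,b,c}

FOLLOW(S) = ["$", "a", "b", "c"]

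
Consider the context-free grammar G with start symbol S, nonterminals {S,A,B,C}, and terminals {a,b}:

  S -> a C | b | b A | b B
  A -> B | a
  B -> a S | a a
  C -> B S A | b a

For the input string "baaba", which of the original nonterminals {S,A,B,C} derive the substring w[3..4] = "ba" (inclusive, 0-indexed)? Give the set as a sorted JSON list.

Convert to CNF:
  S -> T0 C | T1 A | T1 B | b
  A -> T0 S | T0 T0 | a
  B -> T0 S | T0 T0
  C -> B X2 | T1 T0
  T0 -> a
  T1 -> b
  X2 -> S A

CYK table (by increasing span) — only the sub-triangle for w[3..4]:
  cell(3,3) b: {S,T1}  orig:{S}
  cell(4,4) a: {A,T0}  orig:{A}
  cell(3,4) ba: {C,S,X2}  orig:{C,S}

Original NTs in T[3,4] deriving "ba": ["C", "S"]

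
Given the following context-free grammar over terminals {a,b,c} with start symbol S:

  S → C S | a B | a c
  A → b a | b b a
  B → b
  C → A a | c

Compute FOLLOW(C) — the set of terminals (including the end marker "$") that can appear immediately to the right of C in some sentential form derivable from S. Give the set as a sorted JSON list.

Compute FIRST by fixpoint:
[1]
  A via A→b a: +{b}
  B via B→b: +{b}
  C via C→A a: +{b}
  C via C→c: +{c}
  S via S→C S: +{b,c}
  S via S→a B: +{a}
  S: {a,b,c}  A: {b}  B: {b}  C: {b,c}
[2] done
  S: {a,b,c}  A: {b}  B: {b}  C: {b,c}

Compute FOLLOW by fixpoint:
initialize: $ ∈ FOLLOW(S)
[1]
  C→A a: FOLLOW(A) ⊇ FIRST(a) = {a}; new: +{a}
  S→C S: FOLLOW(C) ⊇ FIRST(S) = {a,b,c}; new: +{a,b,c}
  S→a B: FOLLOW(B) ⊇ FOLLOW(S) ⊇ {$}; new: +{$}
  FOLLOW(S)={$}  FOLLOW(A)={a}  FOLLOW(B)={$}  FOLLOW(C)={a,b,c}
[2] (stable)
  FOLLOW(S)={$}  FOLLOW(A)={a}  FOLLOW(B)={$}  FOLLOW(C)={a,b,c}

FOLLOW(C) = ["a", "b", "c"]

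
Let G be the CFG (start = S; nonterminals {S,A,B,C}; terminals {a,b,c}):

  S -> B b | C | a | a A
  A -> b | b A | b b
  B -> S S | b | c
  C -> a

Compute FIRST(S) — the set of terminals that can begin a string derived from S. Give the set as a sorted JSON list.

Compute FIRST by fixpoint:
[1]
  A via A→b: +{b}
  B via B→b: +{b}
  B via B→c: +{c}
  C via C→a: +{a}
  S via S→B b: +{b,c}
  S via S→C: +{a}
  S: {a,b,c}  A: {b}  B: {b,c}  C: {a}
[2]
  B via B→S S: +{a}
  S: {a,b,c}  A: {b}  B: {a,b,c}  C: {a}
[3] done
  S: {a,b,c}  A: {b}  B: {a,b,c}  C: {a}

FIRST(S) = ["a", "b", "c"]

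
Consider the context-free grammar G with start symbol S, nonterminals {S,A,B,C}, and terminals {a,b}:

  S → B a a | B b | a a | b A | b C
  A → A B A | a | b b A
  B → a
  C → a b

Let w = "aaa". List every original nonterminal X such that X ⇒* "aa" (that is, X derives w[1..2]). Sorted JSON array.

Convert to CNF:
  S -> B T0 | B X4 | T0 A | T0 C | T1 T1
  A -> A X2 | T0 X3 | a
  B -> a
  C -> T1 T0
  T0 -> b
  T1 -> a
  X2 -> B A
  X3 -> T0 A
  X4 -> T1 T1

Fill CYK table bottom-up (cells [i..j] with 1 ≤ i ≤ j ≤ 2 only):
  [1..1]={A,B,T1}  "a"  orig:{A,B}
  [2..2]={A,B,T1}  "a"  orig:{A,B}
  [1..2]={S,X2,X4}  "aa"  orig:{S}

Original NTs in T[1,2] deriving "aa": ["S"]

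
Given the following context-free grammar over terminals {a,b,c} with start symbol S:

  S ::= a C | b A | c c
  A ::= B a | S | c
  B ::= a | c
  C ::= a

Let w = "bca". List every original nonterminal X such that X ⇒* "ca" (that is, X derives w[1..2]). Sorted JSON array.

CNF form of G:
  S -> T0 C | T1 A | T2 T2
  A -> B T0 | T0 C | T1 A | T2 T2 | c
  B -> a | c
  C -> a
  T0 -> a
  T1 -> b
  T2 -> c

CYK fill — only the sub-triangle for w[1..2]:
  cell(1,1) c: {A,B,T2}  orig:{A,B}
  cell(2,2) a: {B,C,T0}  orig:{B,C}
  cell(1,2) ca: {A}

Original NTs in T[1,2] deriving "ca": ["A"]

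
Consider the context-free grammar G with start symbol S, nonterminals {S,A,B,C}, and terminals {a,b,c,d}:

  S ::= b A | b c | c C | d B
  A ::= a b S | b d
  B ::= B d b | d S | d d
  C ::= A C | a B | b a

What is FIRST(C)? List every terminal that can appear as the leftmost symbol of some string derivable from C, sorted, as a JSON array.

FIRST iteration:
[1]
  A via A→a b S: +{a}
  A via A→b d: +{b}
  B via B→d S: +{d}
  C via C→A C: +{a,b}
  S via S→b A: +{b}
  S via S→c C: +{c}
  S via S→d B: +{d}
  FIRST[S]={b,c,d}  FIRST[A]={a,b}  FIRST[B]={d}  FIRST[C]={a,b}
[2] (stable)
  FIRST[S]={b,c,d}  FIRST[A]={a,b}  FIRST[B]={d}  FIRST[C]={a,b}

FIRST(C) = ["a", "b"]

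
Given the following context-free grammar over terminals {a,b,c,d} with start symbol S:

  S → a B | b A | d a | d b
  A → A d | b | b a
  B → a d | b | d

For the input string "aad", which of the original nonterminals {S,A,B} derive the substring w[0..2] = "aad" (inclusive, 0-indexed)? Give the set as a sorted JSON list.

CNF form of G:
  S -> T0 T1 | T0 T2 | T1 A | T2 B
  A -> A T0 | T1 T2 | b
  B -> T2 T0 | b | d
  T0 -> d
  T1 -> b
  T2 -> a

CYK table (by increasing span) — only the sub-triangle for w[0..2]:
  T[0,0] 'a' = {T2}  orig:{}
  T[1,1] 'a' = {T2}  orig:{}
  T[2,2] 'd' = {B,T0}  orig:{B}
  T[0,1] 'aa' = ∅
  T[1,2] 'ad' = {B,S}
  T[0,2] 'aad' = {S}

Original NTs in T[0,2] deriving "aad": ["S"]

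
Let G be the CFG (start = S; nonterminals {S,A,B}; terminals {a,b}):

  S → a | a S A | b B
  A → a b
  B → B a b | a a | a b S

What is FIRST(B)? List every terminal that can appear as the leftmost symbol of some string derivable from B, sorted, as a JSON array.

FIRST sets, iterate to fixpoint:
[1]
  A via A→a b: +{a}
  B via B→a a: +{a}
  S via S→a: +{a}
  S via S→b B: +{b}
  S: {a,b}  A: {a}  B: {a}
[2] (no change)
  S: {a,b}  A: {a}  B: {a}

FIRST(B) = ["a"]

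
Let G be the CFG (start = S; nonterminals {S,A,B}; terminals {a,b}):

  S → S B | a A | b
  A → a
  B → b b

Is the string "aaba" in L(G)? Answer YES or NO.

Convert to CNF:
  S -> S B | T1 A | b
  A -> a
  B -> T0 T0
  T0 -> b
  T1 -> a

CYK table (by increasing span):
  [0..0]={A,T1}  "a"  orig:{A}
  [1..1]={A,T1}  "a"  orig:{A}
  [2..2]={S,T0}  "b"  orig:{S}
  [3..3]={A,T1}  "a"  orig:{A}
  [0..1]={S}  "aa"
  [1..2]=∅  "ab"
  [2..3]=∅  "ba"
  [0..2]=∅  "aab"
  [1..3]=∅  "aba"
  [0..3]=∅  "aaba"

S ∉ T[0,3] ⇒ NO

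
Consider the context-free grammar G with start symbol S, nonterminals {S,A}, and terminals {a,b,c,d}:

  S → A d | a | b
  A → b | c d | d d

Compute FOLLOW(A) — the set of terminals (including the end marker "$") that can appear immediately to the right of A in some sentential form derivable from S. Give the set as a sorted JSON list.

FIRST iteration:
round 1:
  A via A→b: +{b}
  A via A→c d: +{c}
  A via A→d d: +{d}
  S via S→A d: +{b,c,d}
  S via S→a: +{a}
  S: {a,b,c,d}  A: {b,c,d}
round 2: (stable)
  S: {a,b,c,d}  A: {b,c,d}

FOLLOW iteration:
seed FOLLOW(S) with $
round 1:
  S→A d: FOLLOW(A) ⊇ FIRST(d) = {d}; new: +{d}
  FOLLOW(S)={$}  FOLLOW(A)={d}
round 2: done
  FOLLOW(S)={$}  FOLLOW(A)={d}

FOLLOW(A) = ["d"]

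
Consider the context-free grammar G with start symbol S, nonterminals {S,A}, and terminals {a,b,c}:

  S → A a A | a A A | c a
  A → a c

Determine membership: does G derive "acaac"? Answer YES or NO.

CNF form of G:
  S -> A X2 | T0 X3 | T1 T0
  A -> T0 T1
  T0 -> a
  T1 -> c
  X2 -> T0 A
  X3 -> A A

CYK table (by increasing span):
  cell(0,0) a: {T0}  orig:{}
  cell(1,1) c: {T1}  orig:{}
  cell(2,2) a: {T0}  orig:{}
  cell(3,3) a: {T0}  orig:{}
  cell(4,4) c: {T1}  orig:{}
  cell(0,1) ac: {A}
  cell(1,2) ca: {S}
  cell(2,3) aa: ∅
  cell(3,4) ac: {A}
  cell(0,2) aca: ∅
  cell(1,3) caa: ∅
  cell(2,4) aac: {X2}  orig:{}
  cell(0,3) acaa: ∅
  cell(1,4) caac: ∅
  cell(0,4) acaac: {S}

S ∈ T[0,4] ⇒ YES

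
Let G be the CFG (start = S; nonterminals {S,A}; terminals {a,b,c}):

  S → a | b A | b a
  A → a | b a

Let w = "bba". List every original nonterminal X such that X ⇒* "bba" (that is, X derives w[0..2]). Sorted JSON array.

Convert to CNF:
  S -> T0 A | T0 T1 | a
  A -> T0 T1 | a
  T0 -> b
  T1 -> a

CYK table (by increasing span) (cells [i..j] with 0 ≤ i ≤ j ≤ 2 only):
  T[0,0] 'b' = {T0}  orig:{}
  T[1,1] 'b' = {T0}  orig:{}
  T[2,2] 'a' = {A,S,T1}  orig:{A,S}
  T[0,1] 'bb' = ∅
  T[1,2] 'ba' = {A,S}
  T[0,2] 'bba' = {S}

Original NTs in T[0,2] deriving "bba": ["S"]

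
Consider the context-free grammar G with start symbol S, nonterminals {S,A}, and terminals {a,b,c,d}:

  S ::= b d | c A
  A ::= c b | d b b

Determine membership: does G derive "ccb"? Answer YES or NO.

Convert to CNF:
  S -> T0 A | T1 T2
  A -> T0 T1 | T2 X3
  T0 -> c
  T1 -> b
  T2 -> d
  X3 -> T1 T1

CYK fill:
  cell(0,0) c: {T0}  orig:{}
  cell(1,1) c: {T0}  orig:{}
  cell(2,2) b: {T1}  orig:{}
  cell(0,1) cc: ∅
  cell(1,2) cb: {A}
  cell(0,2) ccb: {S}

S ∈ T[0,2] ⇒ YES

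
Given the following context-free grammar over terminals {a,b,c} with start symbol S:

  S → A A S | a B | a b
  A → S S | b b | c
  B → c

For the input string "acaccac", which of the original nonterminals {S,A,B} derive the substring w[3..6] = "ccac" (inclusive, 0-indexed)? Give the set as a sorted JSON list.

Convert to CNF:
  S -> A X2 | T1 B | T1 T0
  A -> S S | T0 T0 | c
  B -> c
  T0 -> b
  T1 -> a
  X2 -> A S

CYK fill, restricted to cells inside w[3..6]:
  [3..3]={A,B}  "c"
  [4..4]={A,B}  "c"
  [5..5]={T1}  "a"  orig:{}
  [6..6]={A,B}  "c"
  [3..4]=∅  "cc"
  [4..5]=∅  "ca"
  [5..6]={S}  "ac"
  [3..5]=∅  "cca"
  [4..6]={X2}  "cac"  orig:{}
  [3..6]={S}  "ccac"

Original NTs in T[3,6] deriving "ccac": ["S"]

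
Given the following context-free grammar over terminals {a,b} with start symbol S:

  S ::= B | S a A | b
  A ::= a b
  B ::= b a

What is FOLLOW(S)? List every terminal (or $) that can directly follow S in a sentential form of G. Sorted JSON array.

FIRST sets, iterate to fixpoint:
iter 1:
  A via A→a b: +{a}
  B via B→b a: +{b}
  S via S→B: +{b}
  FIRST[S]={b}  FIRST[A]={a}  FIRST[B]={b}
iter 2: — fixpoint
  FIRST[S]={b}  FIRST[A]={a}  FIRST[B]={b}

FOLLOW sets:
FOLLOW(S) := {$}
iter 1:
  S→B: FOLLOW(B) ⊇ FOLLOW(S) ⊇ {$}; new: +{$}
  S→S a A: FOLLOW(S) ⊇ FIRST(a) = {a}; new: +{a}
  S→S a A: FOLLOW(A) ⊇ FOLLOW(S) ⊇ {$,a}; new: +{$,a}
  S: {$,a}  A: {$,a}  B: {$}
iter 2:
  S→B: FOLLOW(B) ⊇ FOLLOW(S) ⊇ {$,a}; new: +{a}
  S: {$,a}  A: {$,a}  B: {$,a}
iter 3: — fixpoint
  S: {$,a}  A: {$,a}  B: {$,a}

FOLLOW(S) = ["$", "a"]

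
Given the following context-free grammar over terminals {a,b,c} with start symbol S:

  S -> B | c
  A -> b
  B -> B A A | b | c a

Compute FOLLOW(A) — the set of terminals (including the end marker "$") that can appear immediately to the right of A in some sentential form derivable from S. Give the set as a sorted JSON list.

FIRST sets, iterate to fixpoint:
round 1:
  A via A→b: +{b}
  B via B→b: +{b}
  B via B→c a: +{c}
  S via S→B: +{b,c}
  S: {b,c}  A: {b}  B: {b,c}
round 2: done
  S: {b,c}  A: {b}  B: {b,c}

Compute FOLLOW by fixpoint:
FOLLOW(S) := {$}
round 1:
  B→B A A: FOLLOW(B) ⊇ FIRST(A) = {b}; new: +{b}
  B→B A A: FOLLOW(A) ⊇ FIRST(A) = {b}; new: +{b}
  S→B: FOLLOW(B) ⊇ FOLLOW(S) ⊇ {$}; new: +{$}
  FOLLOW(S)={$}  FOLLOW(A)={b}  FOLLOW(B)={$,b}
round 2:
  B→B A A: FOLLOW(A) ⊇ FOLLOW(B) ⊇ {$,b}; new: +{$}
  FOLLOW(S)={$}  FOLLOW(A)={$,b}  FOLLOW(B)={$,b}
round 3: (stable)
  FOLLOW(S)={$}  FOLLOW(A)={$,b}  FOLLOW(B)={$,b}

FOLLOW(A) = ["$", "b"]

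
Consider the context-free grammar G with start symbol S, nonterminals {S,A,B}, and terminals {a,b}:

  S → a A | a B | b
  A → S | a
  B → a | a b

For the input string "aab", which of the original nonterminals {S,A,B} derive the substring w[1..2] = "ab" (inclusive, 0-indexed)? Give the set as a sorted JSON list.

Convert to CNF:
  S -> T0 A | T0 B | b
  A -> T0 A | T0 B | a | b
  B -> T0 T1 | a
  T0 -> a
  T1 -> b

Fill CYK table bottom-up — only the sub-triangle for w[1..2]:
  [1..1]={A,B,T0}  "a"  orig:{A,B}
  [2..2]={A,S,T1}  "b"  orig:{A,S}
  [1..2]={A,B,S}  "ab"

Original NTs in T[1,2] deriving "ab": ["A", "B", "S"]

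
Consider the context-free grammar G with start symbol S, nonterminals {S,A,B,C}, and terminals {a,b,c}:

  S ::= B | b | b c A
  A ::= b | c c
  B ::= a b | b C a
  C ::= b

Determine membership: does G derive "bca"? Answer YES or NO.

Convert to CNF:
  S -> T1 T2 | T2 X4 | T2 X5 | b
  A -> T0 T0 | b
  B -> T1 T2 | T2 X3
  C -> b
  T0 -> c
  T1 -> a
  T2 -> b
  X3 -> C T1
  X4 -> C T1
  X5 -> T0 A

CYK fill:
  [0..0]={A,C,S,T2}  "b"  orig:{A,C,S}
  [1..1]={T0}  "c"  orig:{}
  [2..2]={T1}  "a"  orig:{}
  [0..1]=∅  "bc"
  [1..2]=∅  "ca"
  [0..2]=∅  "bca"

S ∉ T[0,2] ⇒ NO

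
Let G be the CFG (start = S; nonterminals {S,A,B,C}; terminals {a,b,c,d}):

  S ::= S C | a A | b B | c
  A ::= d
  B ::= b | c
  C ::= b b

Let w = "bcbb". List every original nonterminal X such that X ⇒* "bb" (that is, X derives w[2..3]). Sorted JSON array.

Convert to CNF:
  S -> S C | T0 B | T1 A | c
  A -> d
  B -> b | c
  C -> T0 T0
  T0 -> b
  T1 -> a

CYK fill (cells [i..j] with 2 ≤ i ≤ j ≤ 3 only):
  [2..2]={B,T0}  "b"  orig:{B}
  [3..3]={B,T0}  "b"  orig:{B}
  [2..3]={C,S}  "bb"

Original NTs in T[2,3] deriving "bb": ["C", "S"]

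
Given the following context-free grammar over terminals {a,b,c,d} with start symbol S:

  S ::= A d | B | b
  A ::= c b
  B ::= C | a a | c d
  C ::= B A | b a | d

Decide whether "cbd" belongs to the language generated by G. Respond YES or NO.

CNF form of G:
  S -> A T3 | B A | T0 T3 | T1 T2 | T2 T2 | b | d
  A -> T0 T1
  B -> B A | T0 T3 | T1 T2 | T2 T2 | d
  C -> B A | T1 T2 | d
  T0 -> c
  T1 -> b
  T2 -> a
  T3 -> d

Fill CYK table bottom-up:
  T[0,0] 'c' = {T0}  orig:{}
  T[1,1] 'b' = {S,T1}  orig:{S}
  T[2,2] 'd' = {B,C,S,T3}  orig:{B,C,S}
  T[0,1] 'cb' = {A}
  T[1,2] 'bd' = ∅
  T[0,2] 'cbd' = {S}

S ∈ T[0,2] ⇒ YES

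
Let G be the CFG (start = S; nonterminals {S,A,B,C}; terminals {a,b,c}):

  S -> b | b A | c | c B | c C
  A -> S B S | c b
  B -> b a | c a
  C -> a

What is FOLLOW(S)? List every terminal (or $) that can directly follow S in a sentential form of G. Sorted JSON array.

FIRST sets, iterate to fixpoint:
pass 1:
  A via A→c b: +{c}
  B via B→b a: +{b}
  B via B→c a: +{c}
  C via C→a: +{a}
  S via S→b: +{b}
  S via S→c: +{c}
  S: {b,c}  A: {c}  B: {b,c}  C: {a}
pass 2:
  A via A→S B S: +{b}
  S: {b,c}  A: {b,c}  B: {b,c}  C: {a}
pass 3: (no change)
  S: {b,c}  A: {b,c}  B: {b,c}  C: {a}

FOLLOW sets:
seed FOLLOW(S) with $
[1]
  A→S B S: FOLLOW(S) ⊇ FIRST(B) = {b,c}; new: +{b,c}
  A→S B S: FOLLOW(B) ⊇ FIRST(S) = {b,c}; new: +{b,c}
  S→b A: FOLLOW(A) ⊇ FOLLOW(S) ⊇ {$,b,c}; new: +{$,b,c}
  S→c B: FOLLOW(B) ⊇ FOLLOW(S) ⊇ {$,b,c}; new: +{$}
  S→c C: FOLLOW(C) ⊇ FOLLOW(S) ⊇ {$,b,c}; new: +{$,b,c}
  FOLLOW(S)={$,b,c}  FOLLOW(A)={$,b,c}  FOLLOW(B)={$,b,c}  FOLLOW(C)={$,b,c}
[2] (no change)
  FOLLOW(S)={$,b,c}  FOLLOW(A)={$,b,c}  FOLLOW(B)={$,b,c}  FOLLOW(C)={$,b,c}

FOLLOW(S) = ["$", "b", "c"]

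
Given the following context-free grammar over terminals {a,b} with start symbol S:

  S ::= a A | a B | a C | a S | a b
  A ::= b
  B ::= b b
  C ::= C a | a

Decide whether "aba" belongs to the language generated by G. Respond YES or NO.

CNF form of G:
  S -> T1 A | T1 B | T1 C | T1 S | T1 T0
  A -> b
  B -> T0 T0
  C -> C T1 | a
  T0 -> b
  T1 -> a

Fill CYK table bottom-up:
  T[0,0] 'a' = {C,T1}  orig:{C}
  T[1,1] 'b' = {A,T0}  orig:{A}
  T[2,2] 'a' = {C,T1}  orig:{C}
  T[0,1] 'ab' = {S}
  T[1,2] 'ba' = ∅
  T[0,2] 'aba' = ∅

S ∉ T[0,2] ⇒ NO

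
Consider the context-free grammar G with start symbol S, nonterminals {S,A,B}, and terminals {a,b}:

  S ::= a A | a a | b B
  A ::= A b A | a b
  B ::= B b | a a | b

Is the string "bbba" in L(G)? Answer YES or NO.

Convert to CNF:
  S -> T0 B | T1 A | T1 T1
  A -> A X2 | T1 T0
  B -> B T0 | T1 T1 | b
  T0 -> b
  T1 -> a
  X2 -> T0 A

CYK table (by increasing span):
  cell(0,0) b: {B,T0}  orig:{B}
  cell(1,1) b: {B,T0}  orig:{B}
  cell(2,2) b: {B,T0}  orig:{B}
  cell(3,3) a: {T1}  orig:{}
  cell(0,1) bb: {B,S}
  cell(1,2) bb: {B,S}
  cell(2,3) ba: ∅
  cell(0,2) bbb: {B,S}
  cell(1,3) bba: ∅
  cell(0,3) bbba: ∅

S ∉ T[0,3] ⇒ NO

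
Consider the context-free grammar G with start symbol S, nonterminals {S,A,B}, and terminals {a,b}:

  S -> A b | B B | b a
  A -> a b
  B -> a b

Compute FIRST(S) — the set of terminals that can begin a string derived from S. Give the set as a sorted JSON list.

FIRST iteration:
pass 1:
  A via A→a b: +{a}
  B via B→a b: +{a}
  S via S→A b: +{a}
  S via S→b a: +{b}
  FIRST(S)={a,b}  FIRST(A)={a}  FIRST(B)={a}
pass 2: (stable)
  FIRST(S)={a,b}  FIRST(A)={a}  FIRST(B)={a}

FIRST(S) = ["a", "b"]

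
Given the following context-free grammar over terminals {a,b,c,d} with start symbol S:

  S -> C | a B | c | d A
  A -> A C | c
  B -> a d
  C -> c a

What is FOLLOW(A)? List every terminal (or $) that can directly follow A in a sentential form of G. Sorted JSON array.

FIRST iteration:
pass 1:
  A via A→c: +{c}
  B via B→a d: +{a}
  C via C→c a: +{c}
  S via S→C: +{c}
  S via S→a B: +{a}
  S via S→d A: +{d}
  FIRST(S)={a,c,d}  FIRST(A)={c}  FIRST(B)={a}  FIRST(C)={c}
pass 2: (stable)
  FIRST(S)={a,c,d}  FIRST(A)={c}  FIRST(B)={a}  FIRST(C)={c}

FOLLOW sets:
FOLLOW(S) := {$}
pass 1:
  A→A C: FOLLOW(A) ⊇ FIRST(C) = {c}; new: +{c}
  A→A C: FOLLOW(C) ⊇ FOLLOW(A) ⊇ {c}; new: +{c}
  S→C: FOLLOW(C) ⊇ FOLLOW(S) ⊇ {$}; new: +{$}
  S→a B: FOLLOW(B) ⊇ FOLLOW(S) ⊇ {$}; new: +{$}
  S→d A: FOLLOW(A) ⊇ FOLLOW(S) ⊇ {$}; new: +{$}
  FOLLOW(S)={$}  FOLLOW(A)={$,c}  FOLLOW(B)={$}  FOLLOW(C)={$,c}
pass 2: — fixpoint
  FOLLOW(S)={$}  FOLLOW(A)={$,c}  FOLLOW(B)={$}  FOLLOW(C)={$,c}

FOLLOW(A) = ["$", "c"]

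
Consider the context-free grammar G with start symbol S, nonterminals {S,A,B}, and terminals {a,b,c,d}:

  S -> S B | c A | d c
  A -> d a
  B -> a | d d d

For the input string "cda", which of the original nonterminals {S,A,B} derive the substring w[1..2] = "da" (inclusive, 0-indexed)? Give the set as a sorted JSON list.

CNF form of G:
  S -> S B | T0 T2 | T2 A
  A -> T0 T1
  B -> T0 X3 | a
  T0 -> d
  T1 -> a
  T2 -> c
  X3 -> T0 T0

Fill CYK table bottom-up — only the sub-triangle for w[1..2]:
  cell(1,1) d: {T0}  orig:{}
  cell(2,2) a: {B,T1}  orig:{B}
  cell(1,2) da: {A}

Original NTs in T[1,2] deriving "da": ["A"]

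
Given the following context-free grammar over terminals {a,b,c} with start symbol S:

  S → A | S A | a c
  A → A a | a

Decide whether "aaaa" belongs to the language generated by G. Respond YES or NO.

CNF form of G:
  S -> A T0 | S A | T0 T1 | a
  A -> A T0 | a
  T0 -> a
  T1 -> c

CYK table (by increasing span):
  [0..0]={A,S,T0}  "a"  orig:{A,S}
  [1..1]={A,S,T0}  "a"  orig:{A,S}
  [2..2]={A,S,T0}  "a"  orig:{A,S}
  [3..3]={A,S,T0}  "a"  orig:{A,S}
  [0..1]={A,S}  "aa"
  [1..2]={A,S}  "aa"
  [2..3]={A,S}  "aa"
  [0..2]={A,S}  "aaa"
  [1..3]={A,S}  "aaa"
  [0..3]={A,S}  "aaaa"

S ∈ T[0,3] ⇒ YES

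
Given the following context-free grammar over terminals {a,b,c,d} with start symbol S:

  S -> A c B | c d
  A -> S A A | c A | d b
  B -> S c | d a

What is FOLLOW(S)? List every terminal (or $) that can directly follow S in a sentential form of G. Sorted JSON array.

Compute FIRST by fixpoint:
[1]
  A via A→c A: +{c}
  A via A→d b: +{d}
  B via B→d a: +{d}
  S via S→A c B: +{c,d}
  S: {c,d}  A: {c,d}  B: {d}
[2]
  B via B→S c: +{c}
  S: {c,d}  A: {c,d}  B: {c,d}
[3] (no change)
  S: {c,d}  A: {c,d}  B: {c,d}

FOLLOW sets:
FOLLOW(S) := {$}
round 1:
  A→S A A: FOLLOW(S) ⊇ FIRST(A) = {c,d}; new: +{c,d}
  A→S A A: FOLLOW(A) ⊇ FIRST(A) = {c,d}; new: +{c,d}
  S→A c B: FOLLOW(B) ⊇ FOLLOW(S) ⊇ {$,c,d}; new: +{$,c,d}
  FOLLOW[S]={$,c,d}  FOLLOW[A]={c,d}  FOLLOW[B]={$,c,d}
round 2: — fixpoint
  FOLLOW[S]={$,c,d}  FOLLOW[A]={c,d}  FOLLOW[B]={$,c,d}

FOLLOW(S) = ["$", "c", "d"]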